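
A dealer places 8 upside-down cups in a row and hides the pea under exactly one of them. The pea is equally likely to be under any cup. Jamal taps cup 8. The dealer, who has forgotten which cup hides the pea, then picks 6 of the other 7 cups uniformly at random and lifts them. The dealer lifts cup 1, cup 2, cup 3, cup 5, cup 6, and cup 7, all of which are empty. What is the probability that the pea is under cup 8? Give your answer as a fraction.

Apply Bayes' rule, conditioning on where the pea actually is.
If it is under any of cups 1, 2, 3, 5, 6, and 7 (prior 1/8 each): that cup was opened and seen not to hold the prize — ruled out; weight (1/8)·0 = 0 each.
If it is under either of cups 4 and 8 (prior 1/8 each): the dealer picks exactly this set with probability 1/7 regardless, and none is the prize; weight (1/8)·(1/7) = 1/56 each.
The weights sum to 1/28.
So P(the pea under cup 8 | the dealer opened cup 1, cup 2, cup 3, cup 5, cup 6, and cup 7) = (1/56) / (1/28) = 1/2.

1/2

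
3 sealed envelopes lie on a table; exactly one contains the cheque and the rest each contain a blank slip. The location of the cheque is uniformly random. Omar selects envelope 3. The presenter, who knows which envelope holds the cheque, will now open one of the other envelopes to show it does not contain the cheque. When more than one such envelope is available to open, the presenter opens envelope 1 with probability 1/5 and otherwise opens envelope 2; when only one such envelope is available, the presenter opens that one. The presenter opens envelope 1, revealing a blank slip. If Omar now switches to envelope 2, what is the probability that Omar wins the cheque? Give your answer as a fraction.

Consider each possible location of the cheque in turn.
If it is in envelope 1 (prior 1/3): the presenter opened envelope 1, so this case is ruled out; weight (1/3)·0 = 0.
If it is in envelope 2 (prior 1/3): only envelope 1 is available, probability 1; weight (1/3)·1 = 1/3.
If it is in envelope 3 (prior 1/3): envelope 1 is available, opened with probability 1/5; weight (1/3)·(1/5) = 1/15.
The weights sum to 2/5.
So P(the cheque in envelope 2 | the presenter opened envelope 1) = (1/3) / (2/5) = 5/6.

5/6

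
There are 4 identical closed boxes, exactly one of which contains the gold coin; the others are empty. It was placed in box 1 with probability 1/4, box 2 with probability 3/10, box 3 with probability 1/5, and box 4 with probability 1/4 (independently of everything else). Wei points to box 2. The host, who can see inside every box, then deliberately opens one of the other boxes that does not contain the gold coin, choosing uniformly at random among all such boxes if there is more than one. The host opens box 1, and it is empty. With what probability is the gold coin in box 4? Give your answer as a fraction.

Consider each possible location of the gold coin in turn.
If it is in box 1 (prior 1/4): the host opened box 1, so this case is ruled out; weight (1/4)·0 = 0.
If it is in box 2 (prior 3/10): the host has 3 equally likely choices, so probability 1/3; weight (3/10)·(1/3) = 1/10.
If it is in box 3 (prior 1/5): the host has 2 equally likely choices, so probability 1/2; weight (1/5)·(1/2) = 1/10.
If it is in box 4 (prior 1/4): the host has 2 equally likely choices, so probability 1/2; weight (1/4)·(1/2) = 1/8.
The weights sum to 13/40.
So P(the gold coin in box 4 | the host opened box 1) = (1/8) / (13/40) = 5/13.

5/13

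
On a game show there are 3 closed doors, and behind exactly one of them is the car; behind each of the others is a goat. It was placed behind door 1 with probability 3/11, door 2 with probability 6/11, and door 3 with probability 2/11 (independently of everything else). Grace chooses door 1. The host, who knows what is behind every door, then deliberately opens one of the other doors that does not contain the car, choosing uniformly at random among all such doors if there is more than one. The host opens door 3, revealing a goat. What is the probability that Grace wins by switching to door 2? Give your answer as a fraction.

Consider each possible location of the car in turn.
If it is behind door 1 (prior 3/11): the host has 2 equally likely choices, so probability 1/2; weight (3/11)·(1/2) = 3/22.
If it is behind door 2 (prior 6/11): the host has no choice, probability 1; weight (6/11)·1 = 6/11.
If it is behind door 3 (prior 2/11): the host opened door 3, so this case is ruled out; weight (2/11)·0 = 0.
The weights sum to 15/22.
So P(the car behind door 2 | the host opened door 3) = (6/11) / (15/22) = 4/5.

4/5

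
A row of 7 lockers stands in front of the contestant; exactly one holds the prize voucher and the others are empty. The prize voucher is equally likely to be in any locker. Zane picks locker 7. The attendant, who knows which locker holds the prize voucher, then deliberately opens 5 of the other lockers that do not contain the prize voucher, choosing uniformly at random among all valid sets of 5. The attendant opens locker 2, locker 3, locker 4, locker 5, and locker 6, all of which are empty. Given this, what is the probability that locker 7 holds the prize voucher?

1/7

Consider each possible location of the prize voucher in turn.
If it is in locker 1 (prior 1/7): the attendant has no choice, probability 1; weight (1/7)·1 = 1/7.
If it is in any of lockers 2, 3, 4, 5, and 6 (prior 1/7 each): that locker was opened and seen not to hold the prize — ruled out; weight (1/7)·0 = 0 each.
If it is in locker 7 (prior 1/7): the attendant has 6 equally likely choices, so probability 1/6; weight (1/7)·(1/6) = 1/42.
The weights sum to 1/6.
So P(the prize voucher in locker 7 | the attendant opened locker 2, locker 3, locker 4, locker 5, and locker 6) = (1/42) / (1/6) = 1/7.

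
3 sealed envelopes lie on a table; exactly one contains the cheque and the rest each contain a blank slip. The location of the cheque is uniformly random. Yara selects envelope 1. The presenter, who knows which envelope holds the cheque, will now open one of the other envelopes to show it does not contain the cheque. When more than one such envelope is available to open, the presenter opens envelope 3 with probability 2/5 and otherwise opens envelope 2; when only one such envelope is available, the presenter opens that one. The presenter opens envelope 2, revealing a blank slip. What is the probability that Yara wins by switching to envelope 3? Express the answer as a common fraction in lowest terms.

Condition on the true location of the cheque.
If it is in envelope 1 (prior 1/3): envelope 3 is available but not opened, probability 3/5; weight (1/3)·(3/5) = 1/5.
If it is in envelope 2 (prior 1/3): the presenter opened envelope 2, so this case is ruled out; weight (1/3)·0 = 0.
If it is in envelope 3 (prior 1/3): only envelope 2 is available, probability 1; weight (1/3)·1 = 1/3.
The weights sum to 8/15.
So P(the cheque in envelope 3 | the presenter opened envelope 2) = (1/3) / (8/15) = 5/8.

5/8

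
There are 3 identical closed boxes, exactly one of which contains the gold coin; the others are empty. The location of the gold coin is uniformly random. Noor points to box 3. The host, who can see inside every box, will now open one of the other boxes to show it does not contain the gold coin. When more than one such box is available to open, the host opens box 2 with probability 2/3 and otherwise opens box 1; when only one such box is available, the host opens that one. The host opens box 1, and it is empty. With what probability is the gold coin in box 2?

3/4

Condition on the true location of the gold coin.
If it is in box 1 (prior 1/3): the host opened box 1, so this case is ruled out; weight (1/3)·0 = 0.
If it is in box 2 (prior 1/3): only box 1 is available, probability 1; weight (1/3)·1 = 1/3.
If it is in box 3 (prior 1/3): box 2 is available but not opened, probability 1/3; weight (1/3)·(1/3) = 1/9.
The weights sum to 4/9.
So P(the gold coin in box 2 | the host opened box 1) = (1/3) / (4/9) = 3/4.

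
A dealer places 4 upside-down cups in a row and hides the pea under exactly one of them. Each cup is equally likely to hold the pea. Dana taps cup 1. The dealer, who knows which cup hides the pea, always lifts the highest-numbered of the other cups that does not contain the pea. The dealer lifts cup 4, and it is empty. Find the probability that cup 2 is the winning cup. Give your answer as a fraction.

Condition on the true location of the pea.
If it is under any of cups 1, 2, and 3 (prior 1/4 each): cup 4 is the highest-numbered option available, probability 1; weight (1/4)·1 = 1/4 each.
If it is under cup 4 (prior 1/4): the dealer opened cup 4, so this case is ruled out; weight (1/4)·0 = 0.
The weights sum to 3/4.
So P(the pea under cup 2 | the dealer opened cup 4) = (1/4) / (3/4) = 1/3.

1/3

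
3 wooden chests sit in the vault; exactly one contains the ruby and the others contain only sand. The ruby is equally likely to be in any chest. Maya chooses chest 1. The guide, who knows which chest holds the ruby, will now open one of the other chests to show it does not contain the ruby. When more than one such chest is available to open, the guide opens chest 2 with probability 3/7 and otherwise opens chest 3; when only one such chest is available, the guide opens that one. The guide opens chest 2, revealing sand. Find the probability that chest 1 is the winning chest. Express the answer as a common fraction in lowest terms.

3/10

Condition on the true location of the ruby.
If it is in chest 1 (prior 1/3): chest 2 is available, opened with probability 3/7; weight (1/3)·(3/7) = 1/7.
If it is in chest 2 (prior 1/3): the guide opened chest 2, so this case is ruled out; weight (1/3)·0 = 0.
If it is in chest 3 (prior 1/3): only chest 2 is available, probability 1; weight (1/3)·1 = 1/3.
The weights sum to 10/21.
So P(the ruby in chest 1 | the guide opened chest 2) = (1/7) / (10/21) = 3/10.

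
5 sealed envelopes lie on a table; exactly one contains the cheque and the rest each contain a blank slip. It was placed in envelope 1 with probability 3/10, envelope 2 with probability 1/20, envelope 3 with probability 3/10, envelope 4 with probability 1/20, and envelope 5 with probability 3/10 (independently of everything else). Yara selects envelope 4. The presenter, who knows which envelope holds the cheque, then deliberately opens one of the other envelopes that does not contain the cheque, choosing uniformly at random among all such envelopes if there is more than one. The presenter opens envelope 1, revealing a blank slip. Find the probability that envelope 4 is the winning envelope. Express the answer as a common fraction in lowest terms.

Condition on the true location of the cheque.
If it is in envelope 1 (prior 3/10): the presenter opened envelope 1, so this case is ruled out; weight (3/10)·0 = 0.
If it is in envelope 2 (prior 1/20): the presenter has 3 equally likely choices, so probability 1/3; weight (1/20)·(1/3) = 1/60.
If it is in either of envelopes 3 and 5 (prior 3/10 each): the presenter has 3 equally likely choices, so probability 1/3; weight (3/10)·(1/3) = 1/10 each.
If it is in envelope 4 (prior 1/20): the presenter has 4 equally likely choices, so probability 1/4; weight (1/20)·(1/4) = 1/80.
The weights sum to 11/48.
So P(the cheque in envelope 4 | the presenter opened envelope 1) = (1/80) / (11/48) = 3/55.

3/55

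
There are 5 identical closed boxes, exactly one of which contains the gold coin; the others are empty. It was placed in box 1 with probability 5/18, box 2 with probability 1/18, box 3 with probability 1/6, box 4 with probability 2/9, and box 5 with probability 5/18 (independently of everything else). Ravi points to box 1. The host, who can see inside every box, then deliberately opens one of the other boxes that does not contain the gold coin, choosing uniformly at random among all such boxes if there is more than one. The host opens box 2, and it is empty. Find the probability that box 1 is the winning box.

5/21

Apply Bayes' rule, conditioning on where the gold coin actually is.
If it is in box 1 (prior 5/18): the host has 4 equally likely choices, so probability 1/4; weight (5/18)·(1/4) = 5/72.
If it is in box 2 (prior 1/18): the host opened box 2, so this case is ruled out; weight (1/18)·0 = 0.
If it is in box 3 (prior 1/6): the host has 3 equally likely choices, so probability 1/3; weight (1/6)·(1/3) = 1/18.
If it is in box 4 (prior 2/9): the host has 3 equally likely choices, so probability 1/3; weight (2/9)·(1/3) = 2/27.
If it is in box 5 (prior 5/18): the host has 3 equally likely choices, so probability 1/3; weight (5/18)·(1/3) = 5/54.
The weights sum to 7/24.
So P(the gold coin in box 1 | the host opened box 2) = (5/72) / (7/24) = 5/21.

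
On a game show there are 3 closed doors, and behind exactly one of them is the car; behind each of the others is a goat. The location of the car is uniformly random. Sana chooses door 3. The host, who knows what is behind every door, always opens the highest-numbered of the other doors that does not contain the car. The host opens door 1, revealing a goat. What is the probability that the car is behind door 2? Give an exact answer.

1

Apply Bayes' rule, conditioning on where the car actually is.
If it is behind door 1 (prior 1/3): the host opened door 1, so this case is ruled out; weight (1/3)·0 = 0.
If it is behind door 2 (prior 1/3): door 1 is the highest-numbered option available, probability 1; weight (1/3)·1 = 1/3.
If it is behind door 3 (prior 1/3): the host would have opened door 2 instead, probability 0; weight (1/3)·0 = 0.
The weights sum to 1/3.
So P(the car behind door 2 | the host opened door 1) = (1/3) / (1/3) = 1.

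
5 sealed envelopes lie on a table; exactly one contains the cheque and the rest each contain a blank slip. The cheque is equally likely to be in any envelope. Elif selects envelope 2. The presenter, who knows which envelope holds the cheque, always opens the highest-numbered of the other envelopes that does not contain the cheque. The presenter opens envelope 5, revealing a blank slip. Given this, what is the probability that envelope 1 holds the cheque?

1/4

Consider each possible location of the cheque in turn.
If it is in any of envelopes 1, 2, 3, and 4 (prior 1/5 each): envelope 5 is the highest-numbered option available, probability 1; weight (1/5)·1 = 1/5 each.
If it is in envelope 5 (prior 1/5): the presenter opened envelope 5, so this case is ruled out; weight (1/5)·0 = 0.
The weights sum to 4/5.
So P(the cheque in envelope 1 | the presenter opened envelope 5) = (1/5) / (4/5) = 1/4.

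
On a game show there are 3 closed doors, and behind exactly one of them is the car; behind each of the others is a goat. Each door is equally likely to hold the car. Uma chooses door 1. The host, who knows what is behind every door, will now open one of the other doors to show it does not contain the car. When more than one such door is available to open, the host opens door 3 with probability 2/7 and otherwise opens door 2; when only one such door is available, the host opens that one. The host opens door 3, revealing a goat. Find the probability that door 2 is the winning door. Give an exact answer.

Consider each possible location of the car in turn.
If it is behind door 1 (prior 1/3): door 3 is available, opened with probability 2/7; weight (1/3)·(2/7) = 2/21.
If it is behind door 2 (prior 1/3): only door 3 is available, probability 1; weight (1/3)·1 = 1/3.
If it is behind door 3 (prior 1/3): the host opened door 3, so this case is ruled out; weight (1/3)·0 = 0.
The weights sum to 3/7.
So P(the car behind door 2 | the host opened door 3) = (1/3) / (3/7) = 7/9.

7/9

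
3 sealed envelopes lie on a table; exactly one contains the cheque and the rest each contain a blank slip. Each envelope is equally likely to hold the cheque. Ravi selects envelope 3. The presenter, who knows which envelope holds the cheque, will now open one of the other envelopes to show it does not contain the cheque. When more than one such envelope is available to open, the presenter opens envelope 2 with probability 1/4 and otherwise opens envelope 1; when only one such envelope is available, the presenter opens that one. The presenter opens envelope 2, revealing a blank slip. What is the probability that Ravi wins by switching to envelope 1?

4/5

Condition on the true location of the cheque.
If it is in envelope 1 (prior 1/3): only envelope 2 is available, probability 1; weight (1/3)·1 = 1/3.
If it is in envelope 2 (prior 1/3): the presenter opened envelope 2, so this case is ruled out; weight (1/3)·0 = 0.
If it is in envelope 3 (prior 1/3): envelope 2 is available, opened with probability 1/4; weight (1/3)·(1/4) = 1/12.
The weights sum to 5/12.
So P(the cheque in envelope 1 | the presenter opened envelope 2) = (1/3) / (5/12) = 4/5.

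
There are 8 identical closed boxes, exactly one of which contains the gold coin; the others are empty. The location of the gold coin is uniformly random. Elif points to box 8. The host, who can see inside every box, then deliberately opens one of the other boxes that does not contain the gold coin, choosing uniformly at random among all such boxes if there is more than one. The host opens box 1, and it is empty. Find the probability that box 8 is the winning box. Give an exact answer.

Apply Bayes' rule, conditioning on where the gold coin actually is.
If it is in box 1 (prior 1/8): the host opened box 1, so this case is ruled out; weight (1/8)·0 = 0.
If it is in any of boxes 2, 3, 4, 5, 6, and 7 (prior 1/8 each): the host has 6 equally likely choices, so probability 1/6; weight (1/8)·(1/6) = 1/48 each.
If it is in box 8 (prior 1/8): the host has 7 equally likely choices, so probability 1/7; weight (1/8)·(1/7) = 1/56.
The weights sum to 1/7.
So P(the gold coin in box 8 | the host opened box 1) = (1/56) / (1/7) = 1/8.

1/8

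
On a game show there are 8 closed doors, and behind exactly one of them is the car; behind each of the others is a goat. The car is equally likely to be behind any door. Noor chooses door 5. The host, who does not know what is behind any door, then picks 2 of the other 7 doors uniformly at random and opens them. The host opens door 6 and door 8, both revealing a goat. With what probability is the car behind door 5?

Condition on the true location of the car.
If it is behind any of doors 1, 2, 3, 4, 5, and 7 (prior 1/8 each): the host picks exactly this set with probability 1/21 regardless, and none is the prize; weight (1/8)·(1/21) = 1/168 each.
If it is behind either of doors 6 and 8 (prior 1/8 each): that door was opened and seen not to hold the prize — ruled out; weight (1/8)·0 = 0 each.
The weights sum to 1/28.
So P(the car behind door 5 | the host opened door 6 and door 8) = (1/168) / (1/28) = 1/6.

1/6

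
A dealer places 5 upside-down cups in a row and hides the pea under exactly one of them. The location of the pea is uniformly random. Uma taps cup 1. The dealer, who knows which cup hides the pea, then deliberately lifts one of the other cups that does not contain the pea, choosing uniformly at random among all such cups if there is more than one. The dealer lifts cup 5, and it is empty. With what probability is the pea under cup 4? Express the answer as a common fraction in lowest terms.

4/15

Apply Bayes' rule, conditioning on where the pea actually is.
If it is under cup 1 (prior 1/5): the dealer has 4 equally likely choices, so probability 1/4; weight (1/5)·(1/4) = 1/20.
If it is under any of cups 2, 3, and 4 (prior 1/5 each): the dealer has 3 equally likely choices, so probability 1/3; weight (1/5)·(1/3) = 1/15 each.
If it is under cup 5 (prior 1/5): the dealer opened cup 5, so this case is ruled out; weight (1/5)·0 = 0.
The weights sum to 1/4.
So P(the pea under cup 4 | the dealer opened cup 5) = (1/15) / (1/4) = 4/15.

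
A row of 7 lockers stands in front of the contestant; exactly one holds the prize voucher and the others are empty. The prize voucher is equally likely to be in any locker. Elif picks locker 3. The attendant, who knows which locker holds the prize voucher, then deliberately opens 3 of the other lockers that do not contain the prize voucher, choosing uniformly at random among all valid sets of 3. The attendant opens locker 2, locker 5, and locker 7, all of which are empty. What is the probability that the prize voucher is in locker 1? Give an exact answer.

Condition on the true location of the prize voucher.
If it is in any of lockers 1, 4, and 6 (prior 1/7 each): the attendant has 10 equally likely choices, so probability 1/10; weight (1/7)·(1/10) = 1/70 each.
If it is in any of lockers 2, 5, and 7 (prior 1/7 each): that locker was opened and seen not to hold the prize — ruled out; weight (1/7)·0 = 0 each.
If it is in locker 3 (prior 1/7): the attendant has 20 equally likely choices, so probability 1/20; weight (1/7)·(1/20) = 1/140.
The weights sum to 1/20.
So P(the prize voucher in locker 1 | the attendant opened locker 2, locker 5, and locker 7) = (1/70) / (1/20) = 2/7.

2/7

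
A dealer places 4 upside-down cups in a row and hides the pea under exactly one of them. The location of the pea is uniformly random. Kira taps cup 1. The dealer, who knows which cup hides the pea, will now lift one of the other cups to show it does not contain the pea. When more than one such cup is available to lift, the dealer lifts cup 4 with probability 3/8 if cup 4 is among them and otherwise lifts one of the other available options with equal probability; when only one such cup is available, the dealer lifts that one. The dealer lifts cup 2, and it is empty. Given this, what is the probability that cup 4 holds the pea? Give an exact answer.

Consider each possible location of the pea in turn.
If it is under cup 1 (prior 1/4): cup 4 is available but not opened; cup 2 gets probability (1 − 3/8)/2 = 5/16; weight (1/4)·(5/16) = 5/64.
If it is under cup 2 (prior 1/4): the dealer opened cup 2, so this case is ruled out; weight (1/4)·0 = 0.
If it is under cup 3 (prior 1/4): cup 4 is available but not opened, probability 5/8; weight (1/4)·(5/8) = 5/32.
If it is under cup 4 (prior 1/4): cup 4 holds the prize so is unavailable; the dealer chooses uniformly among the 2 others, probability 1/2; weight (1/4)·(1/2) = 1/8.
The weights sum to 23/64.
So P(the pea under cup 4 | the dealer opened cup 2) = (1/8) / (23/64) = 8/23.

8/23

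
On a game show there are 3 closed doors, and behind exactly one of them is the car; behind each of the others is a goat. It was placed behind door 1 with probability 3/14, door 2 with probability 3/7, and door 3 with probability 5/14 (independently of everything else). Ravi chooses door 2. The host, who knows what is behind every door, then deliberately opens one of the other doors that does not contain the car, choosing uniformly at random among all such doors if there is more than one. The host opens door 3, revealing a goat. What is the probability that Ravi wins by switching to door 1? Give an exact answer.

1/2

Consider each possible location of the car in turn.
If it is behind door 1 (prior 3/14): the host has no choice, probability 1; weight (3/14)·1 = 3/14.
If it is behind door 2 (prior 3/7): the host has 2 equally likely choices, so probability 1/2; weight (3/7)·(1/2) = 3/14.
If it is behind door 3 (prior 5/14): the host opened door 3, so this case is ruled out; weight (5/14)·0 = 0.
The weights sum to 3/7.
So P(the car behind door 1 | the host opened door 3) = (3/14) / (3/7) = 1/2.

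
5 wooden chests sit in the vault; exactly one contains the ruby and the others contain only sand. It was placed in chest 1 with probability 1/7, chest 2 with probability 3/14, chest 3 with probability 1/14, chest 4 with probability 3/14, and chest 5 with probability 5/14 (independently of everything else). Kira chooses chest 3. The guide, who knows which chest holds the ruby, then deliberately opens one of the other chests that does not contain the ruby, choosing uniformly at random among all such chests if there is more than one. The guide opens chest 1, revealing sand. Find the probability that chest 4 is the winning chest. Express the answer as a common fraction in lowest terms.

12/47

Condition on the true location of the ruby.
If it is in chest 1 (prior 1/7): the guide opened chest 1, so this case is ruled out; weight (1/7)·0 = 0.
If it is in either of chests 2 and 4 (prior 3/14 each): the guide has 3 equally likely choices, so probability 1/3; weight (3/14)·(1/3) = 1/14 each.
If it is in chest 3 (prior 1/14): the guide has 4 equally likely choices, so probability 1/4; weight (1/14)·(1/4) = 1/56.
If it is in chest 5 (prior 5/14): the guide has 3 equally likely choices, so probability 1/3; weight (5/14)·(1/3) = 5/42.
The weights sum to 47/168.
So P(the ruby in chest 4 | the guide opened chest 1) = (1/14) / (47/168) = 12/47.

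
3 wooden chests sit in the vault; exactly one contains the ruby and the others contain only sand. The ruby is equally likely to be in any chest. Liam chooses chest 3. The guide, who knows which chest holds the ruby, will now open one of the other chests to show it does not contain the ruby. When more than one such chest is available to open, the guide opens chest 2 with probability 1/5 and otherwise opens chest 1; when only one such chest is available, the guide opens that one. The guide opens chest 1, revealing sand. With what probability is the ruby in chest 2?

5/9

Condition on the true location of the ruby.
If it is in chest 1 (prior 1/3): the guide opened chest 1, so this case is ruled out; weight (1/3)·0 = 0.
If it is in chest 2 (prior 1/3): only chest 1 is available, probability 1; weight (1/3)·1 = 1/3.
If it is in chest 3 (prior 1/3): chest 2 is available but not opened, probability 4/5; weight (1/3)·(4/5) = 4/15.
The weights sum to 3/5.
So P(the ruby in chest 2 | the guide opened chest 1) = (1/3) / (3/5) = 5/9.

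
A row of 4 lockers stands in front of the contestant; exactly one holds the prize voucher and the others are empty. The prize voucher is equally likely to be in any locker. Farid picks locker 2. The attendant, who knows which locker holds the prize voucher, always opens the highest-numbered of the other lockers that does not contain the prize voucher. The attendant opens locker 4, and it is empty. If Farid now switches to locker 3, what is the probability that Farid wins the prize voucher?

1/3

Condition on the true location of the prize voucher.
If it is in any of lockers 1, 2, and 3 (prior 1/4 each): locker 4 is the highest-numbered option available, probability 1; weight (1/4)·1 = 1/4 each.
If it is in locker 4 (prior 1/4): the attendant opened locker 4, so this case is ruled out; weight (1/4)·0 = 0.
The weights sum to 3/4.
So P(the prize voucher in locker 3 | the attendant opened locker 4) = (1/4) / (3/4) = 1/3.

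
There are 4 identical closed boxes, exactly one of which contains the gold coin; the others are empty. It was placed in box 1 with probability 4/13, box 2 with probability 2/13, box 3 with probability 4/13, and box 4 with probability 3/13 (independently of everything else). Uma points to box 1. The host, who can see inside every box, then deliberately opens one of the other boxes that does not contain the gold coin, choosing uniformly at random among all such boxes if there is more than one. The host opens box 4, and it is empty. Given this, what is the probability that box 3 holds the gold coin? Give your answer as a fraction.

6/13

Apply Bayes' rule, conditioning on where the gold coin actually is.
If it is in box 1 (prior 4/13): the host has 3 equally likely choices, so probability 1/3; weight (4/13)·(1/3) = 4/39.
If it is in box 2 (prior 2/13): the host has 2 equally likely choices, so probability 1/2; weight (2/13)·(1/2) = 1/13.
If it is in box 3 (prior 4/13): the host has 2 equally likely choices, so probability 1/2; weight (4/13)·(1/2) = 2/13.
If it is in box 4 (prior 3/13): the host opened box 4, so this case is ruled out; weight (3/13)·0 = 0.
The weights sum to 1/3.
So P(the gold coin in box 3 | the host opened box 4) = (2/13) / (1/3) = 6/13.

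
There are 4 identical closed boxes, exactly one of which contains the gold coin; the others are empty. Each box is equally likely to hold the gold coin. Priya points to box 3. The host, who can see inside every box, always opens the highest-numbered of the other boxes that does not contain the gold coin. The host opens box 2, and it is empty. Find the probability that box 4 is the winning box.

1

Consider each possible location of the gold coin in turn.
If it is in either of boxes 1 and 3 (prior 1/4 each): the host would have opened box 4 instead, probability 0; weight (1/4)·0 = 0 each.
If it is in box 2 (prior 1/4): the host opened box 2, so this case is ruled out; weight (1/4)·0 = 0.
If it is in box 4 (prior 1/4): box 2 is the highest-numbered option available, probability 1; weight (1/4)·1 = 1/4.
The weights sum to 1/4.
So P(the gold coin in box 4 | the host opened box 2) = (1/4) / (1/4) = 1.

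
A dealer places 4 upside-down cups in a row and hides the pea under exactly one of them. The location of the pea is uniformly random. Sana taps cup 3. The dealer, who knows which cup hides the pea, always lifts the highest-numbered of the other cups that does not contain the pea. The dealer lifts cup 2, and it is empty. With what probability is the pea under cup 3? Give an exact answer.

0

Consider each possible location of the pea in turn.
If it is under either of cups 1 and 3 (prior 1/4 each): the dealer would have opened cup 4 instead, probability 0; weight (1/4)·0 = 0 each.
If it is under cup 2 (prior 1/4): the dealer opened cup 2, so this case is ruled out; weight (1/4)·0 = 0.
If it is under cup 4 (prior 1/4): cup 2 is the highest-numbered option available, probability 1; weight (1/4)·1 = 1/4.
The weights sum to 1/4.
So P(the pea under cup 3 | the dealer opened cup 2) = 0 / (1/4) = 0.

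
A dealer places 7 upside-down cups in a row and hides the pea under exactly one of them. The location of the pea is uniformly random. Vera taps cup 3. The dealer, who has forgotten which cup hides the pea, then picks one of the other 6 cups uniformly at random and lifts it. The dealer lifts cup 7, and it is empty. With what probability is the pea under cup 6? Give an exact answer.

Consider each possible location of the pea in turn.
If it is under any of cups 1, 2, 3, 4, 5, and 6 (prior 1/7 each): the dealer picks cup 7 with probability 1/6 regardless, and it is not the prize; weight (1/7)·(1/6) = 1/42 each.
If it is under cup 7 (prior 1/7): the dealer opened cup 7, so this case is ruled out; weight (1/7)·0 = 0.
The weights sum to 1/7.
So P(the pea under cup 6 | the dealer opened cup 7) = (1/42) / (1/7) = 1/6.

1/6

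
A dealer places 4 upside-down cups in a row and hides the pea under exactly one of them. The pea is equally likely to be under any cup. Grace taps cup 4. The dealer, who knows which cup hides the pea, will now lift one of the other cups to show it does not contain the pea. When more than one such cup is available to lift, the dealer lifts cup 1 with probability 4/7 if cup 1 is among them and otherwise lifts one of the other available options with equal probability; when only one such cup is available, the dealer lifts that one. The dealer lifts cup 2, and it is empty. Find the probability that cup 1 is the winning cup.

7/16

Consider each possible location of the pea in turn.
If it is under cup 1 (prior 1/4): cup 1 holds the prize so is unavailable; the dealer chooses uniformly among the 2 others, probability 1/2; weight (1/4)·(1/2) = 1/8.
If it is under cup 2 (prior 1/4): the dealer opened cup 2, so this case is ruled out; weight (1/4)·0 = 0.
If it is under cup 3 (prior 1/4): cup 1 is available but not opened, probability 3/7; weight (1/4)·(3/7) = 3/28.
If it is under cup 4 (prior 1/4): cup 1 is available but not opened; cup 2 gets probability (1 − 4/7)/2 = 3/14; weight (1/4)·(3/14) = 3/56.
The weights sum to 2/7.
So P(the pea under cup 1 | the dealer opened cup 2) = (1/8) / (2/7) = 7/16.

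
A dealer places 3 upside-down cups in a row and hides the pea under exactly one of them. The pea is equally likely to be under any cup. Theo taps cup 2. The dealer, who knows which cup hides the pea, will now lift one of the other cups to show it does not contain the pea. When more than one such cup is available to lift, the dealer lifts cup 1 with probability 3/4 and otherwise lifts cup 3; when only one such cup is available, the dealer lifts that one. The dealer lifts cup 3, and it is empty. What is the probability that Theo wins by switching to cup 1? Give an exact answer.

Apply Bayes' rule, conditioning on where the pea actually is.
If it is under cup 1 (prior 1/3): only cup 3 is available, probability 1; weight (1/3)·1 = 1/3.
If it is under cup 2 (prior 1/3): cup 1 is available but not opened, probability 1/4; weight (1/3)·(1/4) = 1/12.
If it is under cup 3 (prior 1/3): the dealer opened cup 3, so this case is ruled out; weight (1/3)·0 = 0.
The weights sum to 5/12.
So P(the pea under cup 1 | the dealer opened cup 3) = (1/3) / (5/12) = 4/5.

4/5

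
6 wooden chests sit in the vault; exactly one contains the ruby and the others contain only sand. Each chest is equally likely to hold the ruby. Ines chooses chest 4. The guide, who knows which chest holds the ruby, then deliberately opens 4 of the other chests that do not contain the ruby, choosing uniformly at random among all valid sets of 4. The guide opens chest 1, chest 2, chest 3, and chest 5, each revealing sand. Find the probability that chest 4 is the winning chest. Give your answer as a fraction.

Consider each possible location of the ruby in turn.
If it is in any of chests 1, 2, 3, and 5 (prior 1/6 each): that chest was opened and seen not to hold the prize — ruled out; weight (1/6)·0 = 0 each.
If it is in chest 4 (prior 1/6): the guide has 5 equally likely choices, so probability 1/5; weight (1/6)·(1/5) = 1/30.
If it is in chest 6 (prior 1/6): the guide has no choice, probability 1; weight (1/6)·1 = 1/6.
The weights sum to 1/5.
So P(the ruby in chest 4 | the guide opened chest 1, chest 2, chest 3, and chest 5) = (1/30) / (1/5) = 1/6.

1/6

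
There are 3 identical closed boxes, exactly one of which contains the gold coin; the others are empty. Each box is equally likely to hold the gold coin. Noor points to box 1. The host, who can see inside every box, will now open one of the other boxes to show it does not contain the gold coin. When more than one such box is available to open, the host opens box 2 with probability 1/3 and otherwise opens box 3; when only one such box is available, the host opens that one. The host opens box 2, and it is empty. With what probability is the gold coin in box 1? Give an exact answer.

1/4

Consider each possible location of the gold coin in turn.
If it is in box 1 (prior 1/3): box 2 is available, opened with probability 1/3; weight (1/3)·(1/3) = 1/9.
If it is in box 2 (prior 1/3): the host opened box 2, so this case is ruled out; weight (1/3)·0 = 0.
If it is in box 3 (prior 1/3): only box 2 is available, probability 1; weight (1/3)·1 = 1/3.
The weights sum to 4/9.
So P(the gold coin in box 1 | the host opened box 2) = (1/9) / (4/9) = 1/4.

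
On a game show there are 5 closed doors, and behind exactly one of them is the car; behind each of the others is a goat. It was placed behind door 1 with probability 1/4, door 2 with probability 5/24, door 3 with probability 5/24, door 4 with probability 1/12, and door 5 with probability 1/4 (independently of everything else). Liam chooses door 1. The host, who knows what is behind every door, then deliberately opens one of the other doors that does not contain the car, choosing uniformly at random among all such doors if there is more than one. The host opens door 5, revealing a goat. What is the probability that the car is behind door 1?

3/11

Apply Bayes' rule, conditioning on where the car actually is.
If it is behind door 1 (prior 1/4): the host has 4 equally likely choices, so probability 1/4; weight (1/4)·(1/4) = 1/16.
If it is behind either of doors 2 and 3 (prior 5/24 each): the host has 3 equally likely choices, so probability 1/3; weight (5/24)·(1/3) = 5/72 each.
If it is behind door 4 (prior 1/12): the host has 3 equally likely choices, so probability 1/3; weight (1/12)·(1/3) = 1/36.
If it is behind door 5 (prior 1/4): the host opened door 5, so this case is ruled out; weight (1/4)·0 = 0.
The weights sum to 11/48.
So P(the car behind door 1 | the host opened door 5) = (1/16) / (11/48) = 3/11.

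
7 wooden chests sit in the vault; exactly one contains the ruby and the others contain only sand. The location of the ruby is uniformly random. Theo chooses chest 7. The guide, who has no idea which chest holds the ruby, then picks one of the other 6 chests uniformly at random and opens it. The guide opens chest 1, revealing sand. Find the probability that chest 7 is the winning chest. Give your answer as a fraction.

1/6

Apply Bayes' rule, conditioning on where the ruby actually is.
If it is in chest 1 (prior 1/7): the guide opened chest 1, so this case is ruled out; weight (1/7)·0 = 0.
If it is in any of chests 2, 3, 4, 5, 6, and 7 (prior 1/7 each): the guide picks chest 1 with probability 1/6 regardless, and it is not the prize; weight (1/7)·(1/6) = 1/42 each.
The weights sum to 1/7.
So P(the ruby in chest 7 | the guide opened chest 1) = (1/42) / (1/7) = 1/6.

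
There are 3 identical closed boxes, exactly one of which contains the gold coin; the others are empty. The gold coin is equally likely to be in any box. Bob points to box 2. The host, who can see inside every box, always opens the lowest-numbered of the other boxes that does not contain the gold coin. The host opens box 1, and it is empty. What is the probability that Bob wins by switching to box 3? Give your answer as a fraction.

Consider each possible location of the gold coin in turn.
If it is in box 1 (prior 1/3): the host opened box 1, so this case is ruled out; weight (1/3)·0 = 0.
If it is in either of boxes 2 and 3 (prior 1/3 each): box 1 is the lowest-numbered option available, probability 1; weight (1/3)·1 = 1/3 each.
The weights sum to 2/3.
So P(the gold coin in box 3 | the host opened box 1) = (1/3) / (2/3) = 1/2.

1/2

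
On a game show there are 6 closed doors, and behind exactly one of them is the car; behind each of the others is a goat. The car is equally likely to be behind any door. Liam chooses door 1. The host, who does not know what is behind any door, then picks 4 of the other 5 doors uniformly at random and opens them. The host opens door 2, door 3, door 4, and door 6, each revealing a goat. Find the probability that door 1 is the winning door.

1/2

Consider each possible location of the car in turn.
If it is behind either of doors 1 and 5 (prior 1/6 each): the host picks exactly this set with probability 1/5 regardless, and none is the prize; weight (1/6)·(1/5) = 1/30 each.
If it is behind any of doors 2, 3, 4, and 6 (prior 1/6 each): that door was opened and seen not to hold the prize — ruled out; weight (1/6)·0 = 0 each.
The weights sum to 1/15.
So P(the car behind door 1 | the host opened door 2, door 3, door 4, and door 6) = (1/30) / (1/15) = 1/2.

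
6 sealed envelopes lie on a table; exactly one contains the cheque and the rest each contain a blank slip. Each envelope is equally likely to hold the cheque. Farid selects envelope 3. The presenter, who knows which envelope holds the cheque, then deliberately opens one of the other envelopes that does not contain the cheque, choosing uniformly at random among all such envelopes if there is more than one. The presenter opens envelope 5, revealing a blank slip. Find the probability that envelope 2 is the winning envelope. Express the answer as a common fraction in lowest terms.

Consider each possible location of the cheque in turn.
If it is in any of envelopes 1, 2, 4, and 6 (prior 1/6 each): the presenter has 4 equally likely choices, so probability 1/4; weight (1/6)·(1/4) = 1/24 each.
If it is in envelope 3 (prior 1/6): the presenter has 5 equally likely choices, so probability 1/5; weight (1/6)·(1/5) = 1/30.
If it is in envelope 5 (prior 1/6): the presenter opened envelope 5, so this case is ruled out; weight (1/6)·0 = 0.
The weights sum to 1/5.
So P(the cheque in envelope 2 | the presenter opened envelope 5) = (1/24) / (1/5) = 5/24.

5/24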